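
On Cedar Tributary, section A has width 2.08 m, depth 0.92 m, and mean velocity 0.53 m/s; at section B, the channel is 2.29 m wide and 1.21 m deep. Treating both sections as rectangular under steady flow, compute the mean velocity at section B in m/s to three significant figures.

0.366 m/s

Q = A₁V₁ = (2.08×0.92) × 0.53 = 1.014 m³/s
A₂ = 2.29 × 1.21 = 2.771 m²
V₂ = Q/A₂ = 1.014/2.771 = 0.3660 m/s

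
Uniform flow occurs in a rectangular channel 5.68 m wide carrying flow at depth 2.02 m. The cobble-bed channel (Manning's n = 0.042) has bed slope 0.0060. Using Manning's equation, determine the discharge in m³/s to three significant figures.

A = b·y = 5.68 × 2.02 = 11.47 m²
P = b + 2y = 5.68 + 2×2.02 = 9.720 m
R = A/P = 11.47/9.720 = 1.180 m
Q = (1/n)·A·R^(2/3)·S^(1/2) = (1/0.042) × 11.47 × 1.180^(2/3) × 0.0060^(1/2) = 23.63 m³/s

23.6 m³/s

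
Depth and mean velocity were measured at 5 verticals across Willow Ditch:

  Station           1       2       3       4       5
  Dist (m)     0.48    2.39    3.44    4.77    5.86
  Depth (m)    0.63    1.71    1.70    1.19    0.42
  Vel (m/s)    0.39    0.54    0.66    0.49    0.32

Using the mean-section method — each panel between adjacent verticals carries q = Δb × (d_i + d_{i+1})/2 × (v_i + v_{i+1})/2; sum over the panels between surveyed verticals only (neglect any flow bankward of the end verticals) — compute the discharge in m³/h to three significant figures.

Panel 1-2: Δb = 1.91 m, d̄ = (0.63+1.71)/2 = 1.17, v̄ = (0.39+0.54)/2 = 0.465 → q = 1.91×1.17×0.465 = 1.039 m³/s
Panel 2-3: Δb = 1.05 m, d̄ = (1.71+1.70)/2 = 1.705, v̄ = (0.54+0.66)/2 = 0.6 → q = 1.05×1.705×0.6 = 1.074 m³/s
Panel 3-4: Δb = 1.33 m, d̄ = (1.70+1.19)/2 = 1.445, v̄ = (0.66+0.49)/2 = 0.575 → q = 1.33×1.445×0.575 = 1.105 m³/s
Panel 4-5: Δb = 1.09 m, d̄ = (1.19+0.42)/2 = 0.805, v̄ = (0.49+0.32)/2 = 0.405 → q = 1.09×0.805×0.405 = 0.3554 m³/s
Q = Σ q = 3.574 m³/s
= 3.574 × 3600 = 12870 m³/h

12900 m³/h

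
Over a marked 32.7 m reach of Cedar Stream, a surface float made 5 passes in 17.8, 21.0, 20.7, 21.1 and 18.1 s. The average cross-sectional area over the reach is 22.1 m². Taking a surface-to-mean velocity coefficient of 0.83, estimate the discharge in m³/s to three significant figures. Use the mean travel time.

t̄ = (17.8 + 21.0 + 20.7 + 21.1 + 18.1) / 5 = 19.74 s
v_surface = L / t̄ = 32.7 / 19.74 = 1.657 m/s
v_mean = 0.83 × 1.657 = 1.375 m/s
Q = A × v_mean = 22.1 × 1.375 = 30.39 m³/s

30.4 m³/s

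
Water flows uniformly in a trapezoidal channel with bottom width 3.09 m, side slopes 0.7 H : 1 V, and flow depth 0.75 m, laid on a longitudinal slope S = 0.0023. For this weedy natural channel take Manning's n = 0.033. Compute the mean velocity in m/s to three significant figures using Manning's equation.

0.977 m/s

A = (b + z·y)·y = (3.09 + 0.7×0.75)×0.75 = 2.711 m²
P = b + 2y√(1+z²) = 3.09 + 2×0.75×√(1+0.7²) = 4.921 m
R = A/P = 2.711/4.921 = 0.5510 m
Q = (1/n)·A·R^(2/3)·S^(1/2) = (1/0.033) × 2.711 × 0.5510^(2/3) × 0.0023^(1/2) = 2.648 m³/s
V = Q/A = 2.648/2.711 = 0.9767 m/s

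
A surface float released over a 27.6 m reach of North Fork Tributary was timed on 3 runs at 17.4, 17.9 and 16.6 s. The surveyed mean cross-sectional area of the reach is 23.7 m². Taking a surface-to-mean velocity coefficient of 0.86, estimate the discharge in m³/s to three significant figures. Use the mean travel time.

32.5 m³/s

t̄ = (17.4 + 17.9 + 16.6) / 3 = 17.3 s
v_surface = L / t̄ = 27.6 / 17.3 = 1.595 m/s
v_mean = 0.86 × 1.595 = 1.372 m/s
Q = A × v_mean = 23.7 × 1.372 = 32.52 m³/s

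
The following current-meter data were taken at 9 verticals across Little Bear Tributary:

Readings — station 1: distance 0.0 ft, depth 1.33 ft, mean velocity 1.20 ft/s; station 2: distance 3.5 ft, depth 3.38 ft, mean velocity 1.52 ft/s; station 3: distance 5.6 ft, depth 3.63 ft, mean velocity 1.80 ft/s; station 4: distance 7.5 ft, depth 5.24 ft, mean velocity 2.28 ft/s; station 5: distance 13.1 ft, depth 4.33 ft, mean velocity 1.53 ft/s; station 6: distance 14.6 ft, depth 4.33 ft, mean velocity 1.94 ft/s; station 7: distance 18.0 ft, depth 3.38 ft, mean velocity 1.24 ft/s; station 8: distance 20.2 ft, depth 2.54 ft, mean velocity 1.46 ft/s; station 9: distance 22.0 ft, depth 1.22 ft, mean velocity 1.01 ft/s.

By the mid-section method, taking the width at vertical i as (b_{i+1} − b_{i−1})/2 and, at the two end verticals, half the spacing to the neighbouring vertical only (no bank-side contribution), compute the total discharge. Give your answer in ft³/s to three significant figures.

w_1 = (3.5 − 0.0)/2 = 1.75 ft; q_1 = 1.20 × 1.33 × 1.75 = 2.793 ft³/s
w_2 = (5.6 − 0.0)/2 = 2.8 ft; q_2 = 1.52 × 3.38 × 2.8 = 14.39 ft³/s
w_3 = (7.5 − 3.5)/2 = 2 ft; q_3 = 1.80 × 3.63 × 2 = 13.07 ft³/s
w_4 = (13.1 − 5.6)/2 = 3.75 ft; q_4 = 2.28 × 5.24 × 3.75 = 44.80 ft³/s
w_5 = (14.6 − 7.5)/2 = 3.55 ft; q_5 = 1.53 × 4.33 × 3.55 = 23.52 ft³/s
w_6 = (18.0 − 13.1)/2 = 2.45 ft; q_6 = 1.94 × 4.33 × 2.45 = 20.58 ft³/s
w_7 = (20.2 − 14.6)/2 = 2.8 ft; q_7 = 1.24 × 3.38 × 2.8 = 11.74 ft³/s
w_8 = (22.0 − 18.0)/2 = 2 ft; q_8 = 1.46 × 2.54 × 2 = 7.417 ft³/s
w_9 = (22.0 − 20.2)/2 = 0.9 ft; q_9 = 1.01 × 1.22 × 0.9 = 1.109 ft³/s
Q = Σ qᵢ = 139.4 ft³/s

139 ft³/s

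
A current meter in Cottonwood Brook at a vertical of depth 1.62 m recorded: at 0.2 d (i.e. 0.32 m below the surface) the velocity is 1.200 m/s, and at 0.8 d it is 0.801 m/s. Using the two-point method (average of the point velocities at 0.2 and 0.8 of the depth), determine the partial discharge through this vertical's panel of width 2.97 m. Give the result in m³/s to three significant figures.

v̄ = (1.200 + 0.801) / 2 = 1.001 m/s
q = v̄ × d × w = 1.001 × 1.62 × 2.97 = 4.814 m³/s

4.81 m³/s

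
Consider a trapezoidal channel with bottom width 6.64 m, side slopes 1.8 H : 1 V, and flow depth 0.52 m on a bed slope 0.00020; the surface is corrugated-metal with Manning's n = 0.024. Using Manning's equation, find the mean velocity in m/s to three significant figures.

A = (b + z·y)·y = (6.64 + 1.8×0.52)×0.52 = 3.940 m²
P = b + 2y√(1+z²) = 6.64 + 2×0.52×√(1+1.8²) = 8.781 m
R = A/P = 3.940/8.781 = 0.4486 m
Q = (1/n)·A·R^(2/3)·S^(1/2) = (1/0.024) × 3.940 × 0.4486^(2/3) × 0.00020^(1/2) = 1.360 m³/s
V = Q/A = 1.360/3.940 = 0.3453 m/s

0.345 m/s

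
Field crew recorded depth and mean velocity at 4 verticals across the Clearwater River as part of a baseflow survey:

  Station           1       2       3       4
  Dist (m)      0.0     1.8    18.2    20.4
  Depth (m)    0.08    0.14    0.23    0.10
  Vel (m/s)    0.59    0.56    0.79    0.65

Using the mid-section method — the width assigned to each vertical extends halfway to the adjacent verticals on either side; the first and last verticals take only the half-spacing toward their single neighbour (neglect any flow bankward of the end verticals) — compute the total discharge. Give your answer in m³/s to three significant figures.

w_1 = (1.8 − 0.0)/2 = 0.9 m; q_1 = 0.59 × 0.08 × 0.9 = 0.04248 m³/s
w_2 = (18.2 − 0.0)/2 = 9.1 m; q_2 = 0.56 × 0.14 × 9.1 = 0.7134 m³/s
w_3 = (20.4 − 1.8)/2 = 9.3 m; q_3 = 0.79 × 0.23 × 9.3 = 1.690 m³/s
w_4 = (20.4 − 18.2)/2 = 1.1 m; q_4 = 0.65 × 0.10 × 1.1 = 0.07150 m³/s
Q = Σ qᵢ = 2.517 m³/s

2.52 m³/s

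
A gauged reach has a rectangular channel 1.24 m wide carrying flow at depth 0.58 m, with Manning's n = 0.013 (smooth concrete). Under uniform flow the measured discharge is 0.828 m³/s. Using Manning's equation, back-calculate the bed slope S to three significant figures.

A = b·y = 1.24 × 0.58 = 0.7192 m²
P = b + 2y = 1.24 + 2×0.58 = 2.400 m
R = A/P = 0.7192/2.400 = 0.2997 m
S = (Q·n / (1·A·R^(2/3)))² = (0.828×0.013 / (1×0.7192×0.4478))² = 0.001117

0.00112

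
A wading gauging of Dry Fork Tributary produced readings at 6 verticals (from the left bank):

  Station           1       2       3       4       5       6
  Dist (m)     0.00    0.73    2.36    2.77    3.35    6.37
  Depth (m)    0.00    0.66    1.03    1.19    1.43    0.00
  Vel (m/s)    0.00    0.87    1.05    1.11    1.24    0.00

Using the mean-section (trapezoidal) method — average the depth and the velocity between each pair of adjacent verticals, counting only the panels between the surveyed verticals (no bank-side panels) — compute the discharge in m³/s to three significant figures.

4.15 m³/s

Panel 1-2: Δb = 0.73 m, d̄ = (0.00+0.66)/2 = 0.33, v̄ = (0.00+0.87)/2 = 0.435 → q = 0.73×0.33×0.435 = 0.1048 m³/s
Panel 2-3: Δb = 1.63 m, d̄ = (0.66+1.03)/2 = 0.845, v̄ = (0.87+1.05)/2 = 0.96 → q = 1.63×0.845×0.96 = 1.322 m³/s
Panel 3-4: Δb = 0.41 m, d̄ = (1.03+1.19)/2 = 1.11, v̄ = (1.05+1.11)/2 = 1.08 → q = 0.41×1.11×1.08 = 0.4915 m³/s
Panel 4-5: Δb = 0.58 m, d̄ = (1.19+1.43)/2 = 1.31, v̄ = (1.11+1.24)/2 = 1.175 → q = 0.58×1.31×1.175 = 0.8928 m³/s
Panel 5-6: Δb = 3.02 m, d̄ = (1.43+0.00)/2 = 0.715, v̄ = (1.24+0.00)/2 = 0.62 → q = 3.02×0.715×0.62 = 1.339 m³/s
Q = Σ q = 4.150 m³/s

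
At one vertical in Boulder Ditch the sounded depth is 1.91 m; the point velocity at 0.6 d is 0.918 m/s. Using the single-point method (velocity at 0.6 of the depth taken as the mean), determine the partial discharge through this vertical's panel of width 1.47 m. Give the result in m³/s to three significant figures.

v̄ = v₀.₆ = 0.918 m/s
q = v̄ × d × w = 0.9180 × 1.91 × 1.47 = 2.577 m³/s

2.58 m³/s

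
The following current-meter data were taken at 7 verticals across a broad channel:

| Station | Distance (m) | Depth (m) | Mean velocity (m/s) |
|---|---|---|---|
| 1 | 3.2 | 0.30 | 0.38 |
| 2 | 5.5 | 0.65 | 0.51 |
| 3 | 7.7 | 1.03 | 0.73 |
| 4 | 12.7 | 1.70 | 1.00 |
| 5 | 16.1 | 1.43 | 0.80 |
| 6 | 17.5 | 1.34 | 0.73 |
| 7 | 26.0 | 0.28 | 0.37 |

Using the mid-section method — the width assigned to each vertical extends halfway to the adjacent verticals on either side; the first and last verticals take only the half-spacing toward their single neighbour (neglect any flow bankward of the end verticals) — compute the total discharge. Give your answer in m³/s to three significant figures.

18.8 m³/s

w_1 = (5.5 − 3.2)/2 = 1.15 m; q_1 = 0.38 × 0.30 × 1.15 = 0.1311 m³/s
w_2 = (7.7 − 3.2)/2 = 2.25 m; q_2 = 0.51 × 0.65 × 2.25 = 0.7459 m³/s
w_3 = (12.7 − 5.5)/2 = 3.6 m; q_3 = 0.73 × 1.03 × 3.6 = 2.707 m³/s
w_4 = (16.1 − 7.7)/2 = 4.2 m; q_4 = 1.00 × 1.70 × 4.2 = 7.140 m³/s
w_5 = (17.5 − 12.7)/2 = 2.4 m; q_5 = 0.80 × 1.43 × 2.4 = 2.746 m³/s
w_6 = (26.0 − 16.1)/2 = 4.95 m; q_6 = 0.73 × 1.34 × 4.95 = 4.842 m³/s
w_7 = (26.0 − 17.5)/2 = 4.25 m; q_7 = 0.37 × 0.28 × 4.25 = 0.4403 m³/s
Q = Σ qᵢ = 18.75 m³/s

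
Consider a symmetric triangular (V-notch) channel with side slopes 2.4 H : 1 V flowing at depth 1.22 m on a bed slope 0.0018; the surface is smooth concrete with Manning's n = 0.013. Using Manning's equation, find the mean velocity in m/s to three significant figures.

A = z·y² = 2.4×1.22² = 3.572 m²
P = 2y√(1+z²) = 2×1.22×√(1+2.4²) = 6.344 m
R = A/P = 3.572/6.344 = 0.5631 m
Q = (1/n)·A·R^(2/3)·S^(1/2) = (1/0.013) × 3.572 × 0.5631^(2/3) × 0.0018^(1/2) = 7.949 m³/s
V = Q/A = 7.949/3.572 = 2.225 m/s

2.23 m/s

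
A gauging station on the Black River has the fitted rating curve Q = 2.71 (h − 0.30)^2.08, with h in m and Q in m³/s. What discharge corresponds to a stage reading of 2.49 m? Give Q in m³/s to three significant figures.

13.8 m³/s

Q = 2.71 × (2.49 − 0.30)^2.08 = 2.71 × 2.19^2.08 = 13.84 m³/s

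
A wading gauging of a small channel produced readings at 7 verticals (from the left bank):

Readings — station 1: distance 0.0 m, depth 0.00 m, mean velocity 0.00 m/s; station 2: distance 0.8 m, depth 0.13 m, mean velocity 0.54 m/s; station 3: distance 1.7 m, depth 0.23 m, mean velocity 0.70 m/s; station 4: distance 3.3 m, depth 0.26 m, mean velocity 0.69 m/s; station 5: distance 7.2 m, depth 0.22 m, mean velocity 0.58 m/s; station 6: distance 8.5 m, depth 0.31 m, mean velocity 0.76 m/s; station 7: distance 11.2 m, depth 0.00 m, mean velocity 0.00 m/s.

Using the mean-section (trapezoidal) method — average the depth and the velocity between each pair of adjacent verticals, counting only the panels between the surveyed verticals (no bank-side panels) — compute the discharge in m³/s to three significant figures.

1.37 m³/s

Panel 1-2: Δb = 0.8 m, d̄ = (0.00+0.13)/2 = 0.065, v̄ = (0.00+0.54)/2 = 0.27 → q = 0.8×0.065×0.27 = 0.01404 m³/s
Panel 2-3: Δb = 0.9 m, d̄ = (0.13+0.23)/2 = 0.18, v̄ = (0.54+0.70)/2 = 0.62 → q = 0.9×0.18×0.62 = 0.1004 m³/s
Panel 3-4: Δb = 1.6 m, d̄ = (0.23+0.26)/2 = 0.245, v̄ = (0.70+0.69)/2 = 0.695 → q = 1.6×0.245×0.695 = 0.2724 m³/s
Panel 4-5: Δb = 3.9 m, d̄ = (0.26+0.22)/2 = 0.24, v̄ = (0.69+0.58)/2 = 0.635 → q = 3.9×0.24×0.635 = 0.5944 m³/s
Panel 5-6: Δb = 1.3 m, d̄ = (0.22+0.31)/2 = 0.265, v̄ = (0.58+0.76)/2 = 0.67 → q = 1.3×0.265×0.67 = 0.2308 m³/s
Panel 6-7: Δb = 2.7 m, d̄ = (0.31+0.00)/2 = 0.155, v̄ = (0.76+0.00)/2 = 0.38 → q = 2.7×0.155×0.38 = 0.1590 m³/s
Q = Σ q = 1.371 m³/s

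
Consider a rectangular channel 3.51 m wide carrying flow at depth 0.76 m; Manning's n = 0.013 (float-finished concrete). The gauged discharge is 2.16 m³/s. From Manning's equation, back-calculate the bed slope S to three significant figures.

0.000258

A = b·y = 3.51 × 0.76 = 2.668 m²
P = b + 2y = 3.51 + 2×0.76 = 5.030 m
R = A/P = 2.668/5.030 = 0.5303 m
S = (Q·n / (1·A·R^(2/3)))² = (2.16×0.013 / (1×2.668×0.6552))² = 0.0002581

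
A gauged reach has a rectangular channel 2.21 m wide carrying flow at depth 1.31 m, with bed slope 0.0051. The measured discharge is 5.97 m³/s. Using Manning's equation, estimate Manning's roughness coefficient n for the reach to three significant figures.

A = b·y = 2.21 × 1.31 = 2.895 m²
P = b + 2y = 2.21 + 2×1.31 = 4.830 m
R = A/P = 2.895/4.830 = 0.5994 m
n = (1/Q)·A·R^(2/3)·S^(1/2) = (1/5.97) × 2.895 × 0.7109 × 0.07141 = 0.02462

0.0246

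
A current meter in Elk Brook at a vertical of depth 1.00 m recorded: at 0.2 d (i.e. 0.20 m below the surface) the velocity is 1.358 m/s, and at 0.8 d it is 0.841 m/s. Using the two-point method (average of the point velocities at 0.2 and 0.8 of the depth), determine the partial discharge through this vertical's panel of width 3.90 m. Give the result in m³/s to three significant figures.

4.29 m³/s

v̄ = (1.358 + 0.841) / 2 = 1.100 m/s
q = v̄ × d × w = 1.100 × 1.00 × 3.90 = 4.288 m³/s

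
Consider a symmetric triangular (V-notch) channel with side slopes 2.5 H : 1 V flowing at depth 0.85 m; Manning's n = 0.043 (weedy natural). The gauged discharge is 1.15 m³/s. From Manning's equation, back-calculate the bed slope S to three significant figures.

0.00259

A = z·y² = 2.5×0.85² = 1.806 m²
P = 2y√(1+z²) = 2×0.85×√(1+2.5²) = 4.577 m
R = A/P = 1.806/4.577 = 0.3946 m
S = (Q·n / (1·A·R^(2/3)))² = (1.15×0.043 / (1×1.806×0.5380))² = 0.002590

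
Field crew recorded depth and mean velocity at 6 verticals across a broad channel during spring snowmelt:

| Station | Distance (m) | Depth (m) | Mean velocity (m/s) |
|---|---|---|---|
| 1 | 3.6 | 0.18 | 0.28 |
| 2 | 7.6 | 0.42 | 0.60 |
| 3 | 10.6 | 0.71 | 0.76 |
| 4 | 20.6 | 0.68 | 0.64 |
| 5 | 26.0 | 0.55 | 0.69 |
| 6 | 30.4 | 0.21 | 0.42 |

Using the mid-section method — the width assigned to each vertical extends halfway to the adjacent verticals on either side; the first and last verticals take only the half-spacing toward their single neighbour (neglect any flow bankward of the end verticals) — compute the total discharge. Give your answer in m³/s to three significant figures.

9.89 m³/s

w_1 = (7.6 − 3.6)/2 = 2 m; q_1 = 0.28 × 0.18 × 2 = 0.1008 m³/s
w_2 = (10.6 − 3.6)/2 = 3.5 m; q_2 = 0.60 × 0.42 × 3.5 = 0.8820 m³/s
w_3 = (20.6 − 7.6)/2 = 6.5 m; q_3 = 0.76 × 0.71 × 6.5 = 3.507 m³/s
w_4 = (26.0 − 10.6)/2 = 7.7 m; q_4 = 0.64 × 0.68 × 7.7 = 3.351 m³/s
w_5 = (30.4 − 20.6)/2 = 4.9 m; q_5 = 0.69 × 0.55 × 4.9 = 1.860 m³/s
w_6 = (30.4 − 26.0)/2 = 2.2 m; q_6 = 0.42 × 0.21 × 2.2 = 0.1940 m³/s
Q = Σ qᵢ = 9.895 m³/s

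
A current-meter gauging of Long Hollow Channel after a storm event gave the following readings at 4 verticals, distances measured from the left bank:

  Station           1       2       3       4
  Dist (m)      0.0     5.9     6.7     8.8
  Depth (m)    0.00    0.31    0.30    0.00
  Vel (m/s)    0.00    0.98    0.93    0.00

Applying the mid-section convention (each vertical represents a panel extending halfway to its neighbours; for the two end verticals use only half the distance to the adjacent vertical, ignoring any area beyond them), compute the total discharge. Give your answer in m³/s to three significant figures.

1.42 m³/s

w_2 = (6.7 − 0.0)/2 = 3.35 m; q_2 = 0.98 × 0.31 × 3.35 = 1.018 m³/s
w_3 = (8.8 − 5.9)/2 = 1.45 m; q_3 = 0.93 × 0.30 × 1.45 = 0.4046 m³/s
Stations 1, 4 contribute zero (depth or velocity is 0).
Q = Σ qᵢ = 1.422 m³/s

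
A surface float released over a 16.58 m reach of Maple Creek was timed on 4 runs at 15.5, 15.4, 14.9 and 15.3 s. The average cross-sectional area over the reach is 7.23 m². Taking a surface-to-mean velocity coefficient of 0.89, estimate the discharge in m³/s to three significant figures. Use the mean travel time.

t̄ = (15.5 + 15.4 + 14.9 + 15.3) / 4 = 15.275 s
v_surface = L / t̄ = 16.58 / 15.275 = 1.085 m/s
v_mean = 0.89 × 1.085 = 0.9660 m/s
Q = A × v_mean = 7.23 × 0.9660 = 6.984 m³/s

6.98 m³/s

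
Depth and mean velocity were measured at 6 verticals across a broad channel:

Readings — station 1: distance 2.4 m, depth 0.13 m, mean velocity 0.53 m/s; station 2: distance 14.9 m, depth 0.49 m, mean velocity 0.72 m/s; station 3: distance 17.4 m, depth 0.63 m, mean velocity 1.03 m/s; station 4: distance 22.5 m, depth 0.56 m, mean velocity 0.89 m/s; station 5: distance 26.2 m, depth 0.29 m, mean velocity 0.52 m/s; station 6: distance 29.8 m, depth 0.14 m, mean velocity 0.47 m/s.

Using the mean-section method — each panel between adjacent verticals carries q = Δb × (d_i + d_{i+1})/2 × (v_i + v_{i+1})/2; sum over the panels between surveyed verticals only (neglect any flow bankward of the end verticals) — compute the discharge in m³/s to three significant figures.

8.05 m³/s

Panel 1-2: Δb = 12.5 m, d̄ = (0.13+0.49)/2 = 0.31, v̄ = (0.53+0.72)/2 = 0.625 → q = 12.5×0.31×0.625 = 2.422 m³/s
Panel 2-3: Δb = 2.5 m, d̄ = (0.49+0.63)/2 = 0.56, v̄ = (0.72+1.03)/2 = 0.875 → q = 2.5×0.56×0.875 = 1.225 m³/s
Panel 3-4: Δb = 5.1 m, d̄ = (0.63+0.56)/2 = 0.595, v̄ = (1.03+0.89)/2 = 0.96 → q = 5.1×0.595×0.96 = 2.913 m³/s
Panel 4-5: Δb = 3.7 m, d̄ = (0.56+0.29)/2 = 0.425, v̄ = (0.89+0.52)/2 = 0.705 → q = 3.7×0.425×0.705 = 1.109 m³/s
Panel 5-6: Δb = 3.6 m, d̄ = (0.29+0.14)/2 = 0.215, v̄ = (0.52+0.47)/2 = 0.495 → q = 3.6×0.215×0.495 = 0.3831 m³/s
Q = Σ q = 8.052 m³/s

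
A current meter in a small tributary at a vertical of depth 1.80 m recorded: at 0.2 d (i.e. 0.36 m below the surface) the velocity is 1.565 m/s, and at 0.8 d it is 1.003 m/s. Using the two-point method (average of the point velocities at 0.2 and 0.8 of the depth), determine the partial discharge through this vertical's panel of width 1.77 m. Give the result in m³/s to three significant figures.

v̄ = (1.565 + 1.003) / 2 = 1.284 m/s
q = v̄ × d × w = 1.284 × 1.80 × 1.77 = 4.091 m³/s

4.09 m³/s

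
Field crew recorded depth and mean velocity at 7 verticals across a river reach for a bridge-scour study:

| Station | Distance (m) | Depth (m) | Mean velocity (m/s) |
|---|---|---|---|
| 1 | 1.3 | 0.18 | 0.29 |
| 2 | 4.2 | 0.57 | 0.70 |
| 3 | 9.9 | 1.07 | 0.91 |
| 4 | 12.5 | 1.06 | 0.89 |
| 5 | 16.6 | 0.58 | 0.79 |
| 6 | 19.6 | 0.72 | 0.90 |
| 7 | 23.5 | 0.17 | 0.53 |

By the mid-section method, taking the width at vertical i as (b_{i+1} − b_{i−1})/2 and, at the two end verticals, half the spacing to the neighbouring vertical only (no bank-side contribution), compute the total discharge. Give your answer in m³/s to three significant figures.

w_1 = (4.2 − 1.3)/2 = 1.45 m; q_1 = 0.29 × 0.18 × 1.45 = 0.07569 m³/s
w_2 = (9.9 − 1.3)/2 = 4.3 m; q_2 = 0.70 × 0.57 × 4.3 = 1.716 m³/s
w_3 = (12.5 − 4.2)/2 = 4.15 m; q_3 = 0.91 × 1.07 × 4.15 = 4.041 m³/s
w_4 = (16.6 − 9.9)/2 = 3.35 m; q_4 = 0.89 × 1.06 × 3.35 = 3.160 m³/s
w_5 = (19.6 − 12.5)/2 = 3.55 m; q_5 = 0.79 × 0.58 × 3.55 = 1.627 m³/s
w_6 = (23.5 − 16.6)/2 = 3.45 m; q_6 = 0.90 × 0.72 × 3.45 = 2.236 m³/s
w_7 = (23.5 − 19.6)/2 = 1.95 m; q_7 = 0.53 × 0.17 × 1.95 = 0.1757 m³/s
Q = Σ qᵢ = 13.03 m³/s

13.0 m³/s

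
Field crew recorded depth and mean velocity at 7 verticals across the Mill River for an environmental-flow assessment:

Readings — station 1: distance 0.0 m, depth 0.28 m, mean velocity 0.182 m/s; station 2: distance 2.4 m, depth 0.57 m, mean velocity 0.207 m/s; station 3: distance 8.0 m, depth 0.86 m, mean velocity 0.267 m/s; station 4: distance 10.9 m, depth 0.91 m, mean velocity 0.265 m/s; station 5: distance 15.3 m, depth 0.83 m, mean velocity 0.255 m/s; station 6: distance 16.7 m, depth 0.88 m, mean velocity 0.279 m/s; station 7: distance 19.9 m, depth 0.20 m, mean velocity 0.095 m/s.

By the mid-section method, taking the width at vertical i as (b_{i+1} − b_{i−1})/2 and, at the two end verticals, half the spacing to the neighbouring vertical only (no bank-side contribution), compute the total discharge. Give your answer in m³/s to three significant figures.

w_1 = (2.4 − 0.0)/2 = 1.2 m; q_1 = 0.182 × 0.28 × 1.2 = 0.06115 m³/s
w_2 = (8.0 − 0.0)/2 = 4 m; q_2 = 0.207 × 0.57 × 4 = 0.4720 m³/s
w_3 = (10.9 − 2.4)/2 = 4.25 m; q_3 = 0.267 × 0.86 × 4.25 = 0.9759 m³/s
w_4 = (15.3 − 8.0)/2 = 3.65 m; q_4 = 0.265 × 0.91 × 3.65 = 0.8802 m³/s
w_5 = (16.7 − 10.9)/2 = 2.9 m; q_5 = 0.255 × 0.83 × 2.9 = 0.6138 m³/s
w_6 = (19.9 − 15.3)/2 = 2.3 m; q_6 = 0.279 × 0.88 × 2.3 = 0.5647 m³/s
w_7 = (19.9 − 16.7)/2 = 1.6 m; q_7 = 0.095 × 0.20 × 1.6 = 0.03040 m³/s
Q = Σ qᵢ = 3.598 m³/s

3.60 m³/s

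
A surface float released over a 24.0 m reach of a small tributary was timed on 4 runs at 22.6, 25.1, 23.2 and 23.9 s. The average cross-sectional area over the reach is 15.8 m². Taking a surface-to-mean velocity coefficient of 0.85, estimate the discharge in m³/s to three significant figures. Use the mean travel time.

t̄ = (22.6 + 25.1 + 23.2 + 23.9) / 4 = 23.7 s
v_surface = L / t̄ = 24.0 / 23.7 = 1.013 m/s
v_mean = 0.85 × 1.013 = 0.8608 m/s
Q = A × v_mean = 15.8 × 0.8608 = 13.60 m³/s

13.6 m³/s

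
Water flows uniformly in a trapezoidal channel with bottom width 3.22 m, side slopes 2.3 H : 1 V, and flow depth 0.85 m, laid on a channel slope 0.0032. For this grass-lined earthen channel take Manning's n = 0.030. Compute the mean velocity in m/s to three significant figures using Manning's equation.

A = (b + z·y)·y = (3.22 + 2.3×0.85)×0.85 = 4.399 m²
P = b + 2y√(1+z²) = 3.22 + 2×0.85×√(1+2.3²) = 7.484 m
R = A/P = 4.399/7.484 = 0.5878 m
Q = (1/n)·A·R^(2/3)·S^(1/2) = (1/0.030) × 4.399 × 0.5878^(2/3) × 0.0032^(1/2) = 5.820 m³/s
V = Q/A = 5.820/4.399 = 1.323 m/s

1.32 m/s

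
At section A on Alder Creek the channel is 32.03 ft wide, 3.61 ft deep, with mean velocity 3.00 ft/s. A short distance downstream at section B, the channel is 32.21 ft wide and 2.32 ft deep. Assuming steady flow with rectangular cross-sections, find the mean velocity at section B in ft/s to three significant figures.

4.64 ft/s

Q = A₁V₁ = (32.03×3.61) × 3.00 = 346.9 ft³/s
A₂ = 32.21 × 2.32 = 74.73 ft²
V₂ = Q/A₂ = 346.9/74.73 = 4.642 ft/s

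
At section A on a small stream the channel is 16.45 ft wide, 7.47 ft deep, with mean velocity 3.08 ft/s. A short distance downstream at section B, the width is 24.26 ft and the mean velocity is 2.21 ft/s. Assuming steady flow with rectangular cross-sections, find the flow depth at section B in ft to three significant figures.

7.06 ft

Q = A₁V₁ = (16.45×7.47) × 3.08 = 378.5 ft³/s
d₂ = Q/(b₂ V₂) = 378.5/(24.26×2.21) = 7.059 ft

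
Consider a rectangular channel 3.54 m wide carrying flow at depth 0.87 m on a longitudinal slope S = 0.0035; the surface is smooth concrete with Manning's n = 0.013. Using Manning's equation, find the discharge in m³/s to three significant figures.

9.78 m³/s

A = b·y = 3.54 × 0.87 = 3.080 m²
P = b + 2y = 3.54 + 2×0.87 = 5.280 m
R = A/P = 3.080/5.280 = 0.5833 m
Q = (1/n)·A·R^(2/3)·S^(1/2) = (1/0.013) × 3.080 × 0.5833^(2/3) × 0.0035^(1/2) = 9.785 m³/s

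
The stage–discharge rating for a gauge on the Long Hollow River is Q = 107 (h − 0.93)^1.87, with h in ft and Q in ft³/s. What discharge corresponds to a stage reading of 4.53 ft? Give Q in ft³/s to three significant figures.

1170 ft³/s

Q = 107 × (4.53 − 0.93)^1.87 = 107 × 3.6^1.87 = 1174 ft³/s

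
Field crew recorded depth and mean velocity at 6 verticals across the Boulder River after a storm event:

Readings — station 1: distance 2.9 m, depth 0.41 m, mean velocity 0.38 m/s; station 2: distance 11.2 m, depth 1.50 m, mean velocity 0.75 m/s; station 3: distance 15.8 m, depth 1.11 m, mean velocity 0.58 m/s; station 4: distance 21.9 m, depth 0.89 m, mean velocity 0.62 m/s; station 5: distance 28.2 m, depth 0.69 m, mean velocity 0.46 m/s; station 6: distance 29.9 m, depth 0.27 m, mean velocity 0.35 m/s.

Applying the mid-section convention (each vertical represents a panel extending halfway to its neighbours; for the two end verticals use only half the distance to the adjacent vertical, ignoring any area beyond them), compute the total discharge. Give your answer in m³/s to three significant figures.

w_1 = (11.2 − 2.9)/2 = 4.15 m; q_1 = 0.38 × 0.41 × 4.15 = 0.6466 m³/s
w_2 = (15.8 − 2.9)/2 = 6.45 m; q_2 = 0.75 × 1.50 × 6.45 = 7.256 m³/s
w_3 = (21.9 − 11.2)/2 = 5.35 m; q_3 = 0.58 × 1.11 × 5.35 = 3.444 m³/s
w_4 = (28.2 − 15.8)/2 = 6.2 m; q_4 = 0.62 × 0.89 × 6.2 = 3.421 m³/s
w_5 = (29.9 − 21.9)/2 = 4 m; q_5 = 0.46 × 0.69 × 4 = 1.270 m³/s
w_6 = (29.9 − 28.2)/2 = 0.85 m; q_6 = 0.35 × 0.27 × 0.85 = 0.08033 m³/s
Q = Σ qᵢ = 16.12 m³/s

16.1 m³/s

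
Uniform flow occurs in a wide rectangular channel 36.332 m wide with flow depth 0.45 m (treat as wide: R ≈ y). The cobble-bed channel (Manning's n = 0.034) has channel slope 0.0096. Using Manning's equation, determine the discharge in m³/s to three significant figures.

A = b·y = 36.332 × 0.45 = 16.35 m²
Wide channel: R ≈ y = 0.45 m
Q = (1/n)·A·R^(2/3)·S^(1/2) = (1/0.034) × 16.35 × 0.4500^(2/3) × 0.0096^(1/2) = 27.67 m³/s

27.7 m³/s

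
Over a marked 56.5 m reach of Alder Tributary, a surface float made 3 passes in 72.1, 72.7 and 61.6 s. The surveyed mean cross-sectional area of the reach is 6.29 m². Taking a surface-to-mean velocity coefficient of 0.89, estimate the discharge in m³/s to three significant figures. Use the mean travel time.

4.60 m³/s

t̄ = (72.1 + 72.7 + 61.6) / 3 = 68.8 s
v_surface = L / t̄ = 56.5 / 68.8 = 0.8212 m/s
v_mean = 0.89 × 0.8212 = 0.7309 m/s
Q = A × v_mean = 6.29 × 0.7309 = 4.597 m³/s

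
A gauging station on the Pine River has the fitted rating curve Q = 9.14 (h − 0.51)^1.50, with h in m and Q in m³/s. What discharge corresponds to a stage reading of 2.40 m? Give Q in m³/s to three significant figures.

Q = 9.14 × (2.40 − 0.51)^1.50 = 9.14 × 1.89^1.50 = 23.75 m³/s

23.7 m³/s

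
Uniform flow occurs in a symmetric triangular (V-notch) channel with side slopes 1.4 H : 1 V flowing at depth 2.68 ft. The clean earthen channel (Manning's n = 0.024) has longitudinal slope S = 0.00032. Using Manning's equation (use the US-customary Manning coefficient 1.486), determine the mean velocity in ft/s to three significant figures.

1.17 ft/s

A = z·y² = 1.4×2.68² = 10.06 ft²
P = 2y√(1+z²) = 2×2.68×√(1+1.4²) = 9.222 ft
R = A/P = 10.06/9.222 = 1.090 ft
Q = (1.486/n)·A·R^(2/3)·S^(1/2) = (1.486/0.024) × 10.06 × 1.090^(2/3) × 0.00032^(1/2) = 11.80 ft³/s
V = Q/A = 11.80/10.06 = 1.173 ft/s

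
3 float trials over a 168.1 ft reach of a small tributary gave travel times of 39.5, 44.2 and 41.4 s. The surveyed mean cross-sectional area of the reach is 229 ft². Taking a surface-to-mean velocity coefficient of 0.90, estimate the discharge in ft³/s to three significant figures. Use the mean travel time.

831 ft³/s

t̄ = (39.5 + 44.2 + 41.4) / 3 = 41.7 s
v_surface = L / t̄ = 168.1 / 41.7 = 4.031 ft/s
v_mean = 0.90 × 4.031 = 3.628 ft/s
Q = A × v_mean = 229 × 3.628 = 830.8 ft³/s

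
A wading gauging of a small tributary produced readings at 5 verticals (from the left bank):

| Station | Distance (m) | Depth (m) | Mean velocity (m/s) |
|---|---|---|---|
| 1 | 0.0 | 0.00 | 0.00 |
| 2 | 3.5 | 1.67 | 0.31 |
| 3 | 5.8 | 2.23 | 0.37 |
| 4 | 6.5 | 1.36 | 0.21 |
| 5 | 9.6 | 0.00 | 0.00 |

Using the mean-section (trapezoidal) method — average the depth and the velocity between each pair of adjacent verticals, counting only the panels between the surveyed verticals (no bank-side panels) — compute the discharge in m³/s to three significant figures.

Panel 1-2: Δb = 3.5 m, d̄ = (0.00+1.67)/2 = 0.835, v̄ = (0.00+0.31)/2 = 0.155 → q = 3.5×0.835×0.155 = 0.4530 m³/s
Panel 2-3: Δb = 2.3 m, d̄ = (1.67+2.23)/2 = 1.95, v̄ = (0.31+0.37)/2 = 0.34 → q = 2.3×1.95×0.34 = 1.525 m³/s
Panel 3-4: Δb = 0.7 m, d̄ = (2.23+1.36)/2 = 1.795, v̄ = (0.37+0.21)/2 = 0.29 → q = 0.7×1.795×0.29 = 0.3644 m³/s
Panel 4-5: Δb = 3.1 m, d̄ = (1.36+0.00)/2 = 0.68, v̄ = (0.21+0.00)/2 = 0.105 → q = 3.1×0.68×0.105 = 0.2213 m³/s
Q = Σ q = 2.564 m³/s

2.56 m³/s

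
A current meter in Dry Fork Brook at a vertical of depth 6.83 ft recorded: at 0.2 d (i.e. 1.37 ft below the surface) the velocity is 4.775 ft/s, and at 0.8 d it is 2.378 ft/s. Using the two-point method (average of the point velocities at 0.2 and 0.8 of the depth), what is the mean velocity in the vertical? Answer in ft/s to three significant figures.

3.58 ft/s

v̄ = (4.775 + 2.378) / 2 = 3.577 ft/s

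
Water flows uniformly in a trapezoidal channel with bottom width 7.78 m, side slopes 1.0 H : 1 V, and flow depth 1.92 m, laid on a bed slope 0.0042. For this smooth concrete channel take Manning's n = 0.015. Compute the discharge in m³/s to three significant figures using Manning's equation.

101 m³/s

A = (b + z·y)·y = (7.78 + 1.0×1.92)×1.92 = 18.62 m²
P = b + 2y√(1+z²) = 7.78 + 2×1.92×√(1+1.0²) = 13.21 m
R = A/P = 18.62/13.21 = 1.410 m
Q = (1/n)·A·R^(2/3)·S^(1/2) = (1/0.015) × 18.62 × 1.410^(2/3) × 0.0042^(1/2) = 101.2 m³/s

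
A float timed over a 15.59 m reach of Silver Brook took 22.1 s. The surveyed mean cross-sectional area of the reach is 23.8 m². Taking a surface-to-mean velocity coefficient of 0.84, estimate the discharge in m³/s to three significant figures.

14.1 m³/s

v_surface = L / t̄ = 15.59 / 22.1 = 0.7054 m/s
v_mean = 0.84 × 0.7054 = 0.5926 m/s
Q = A × v_mean = 23.8 × 0.5926 = 14.10 m³/s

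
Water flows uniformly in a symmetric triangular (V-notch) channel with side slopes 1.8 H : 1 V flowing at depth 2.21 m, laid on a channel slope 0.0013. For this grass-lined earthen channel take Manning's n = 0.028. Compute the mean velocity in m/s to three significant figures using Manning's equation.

A = z·y² = 1.8×2.21² = 8.791 m²
P = 2y√(1+z²) = 2×2.21×√(1+1.8²) = 9.101 m
R = A/P = 8.791/9.101 = 0.9659 m
Q = (1/n)·A·R^(2/3)·S^(1/2) = (1/0.028) × 8.791 × 0.9659^(2/3) × 0.0013^(1/2) = 11.06 m³/s
V = Q/A = 11.06/8.791 = 1.258 m/s

1.26 m/s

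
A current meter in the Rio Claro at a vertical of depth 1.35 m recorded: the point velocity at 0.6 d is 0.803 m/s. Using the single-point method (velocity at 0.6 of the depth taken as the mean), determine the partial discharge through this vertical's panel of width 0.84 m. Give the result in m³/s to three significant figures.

v̄ = v₀.₆ = 0.803 m/s
q = v̄ × d × w = 0.8030 × 1.35 × 0.84 = 0.9106 m³/s

0.911 m³/s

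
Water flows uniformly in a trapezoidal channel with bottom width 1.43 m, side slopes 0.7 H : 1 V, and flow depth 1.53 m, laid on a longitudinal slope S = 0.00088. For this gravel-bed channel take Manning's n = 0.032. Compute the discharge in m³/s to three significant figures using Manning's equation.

A = (b + z·y)·y = (1.43 + 0.7×1.53)×1.53 = 3.827 m²
P = b + 2y√(1+z²) = 1.43 + 2×1.53×√(1+0.7²) = 5.165 m
R = A/P = 3.827/5.165 = 0.7408 m
Q = (1/n)·A·R^(2/3)·S^(1/2) = (1/0.032) × 3.827 × 0.7408^(2/3) × 0.00088^(1/2) = 2.904 m³/s

2.90 m³/s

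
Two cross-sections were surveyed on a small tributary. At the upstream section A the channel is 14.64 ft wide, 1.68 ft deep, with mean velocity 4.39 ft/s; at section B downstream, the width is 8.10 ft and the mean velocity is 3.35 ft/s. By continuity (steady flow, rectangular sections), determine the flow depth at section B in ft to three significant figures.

Q = A₁V₁ = (14.64×1.68) × 4.39 = 108.0 ft³/s
d₂ = Q/(b₂ V₂) = 108.0/(8.10×3.35) = 3.979 ft

3.98 ft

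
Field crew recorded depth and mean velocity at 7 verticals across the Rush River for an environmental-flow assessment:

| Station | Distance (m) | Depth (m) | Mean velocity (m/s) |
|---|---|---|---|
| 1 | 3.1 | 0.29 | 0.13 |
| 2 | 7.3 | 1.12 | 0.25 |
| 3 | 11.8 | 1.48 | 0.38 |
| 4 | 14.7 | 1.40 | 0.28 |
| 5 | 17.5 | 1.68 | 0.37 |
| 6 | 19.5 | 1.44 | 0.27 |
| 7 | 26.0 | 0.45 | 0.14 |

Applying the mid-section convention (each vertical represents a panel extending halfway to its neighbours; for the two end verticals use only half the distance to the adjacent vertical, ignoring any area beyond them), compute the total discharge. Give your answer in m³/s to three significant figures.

7.84 m³/s

w_1 = (7.3 − 3.1)/2 = 2.1 m; q_1 = 0.13 × 0.29 × 2.1 = 0.07917 m³/s
w_2 = (11.8 − 3.1)/2 = 4.35 m; q_2 = 0.25 × 1.12 × 4.35 = 1.218 m³/s
w_3 = (14.7 − 7.3)/2 = 3.7 m; q_3 = 0.38 × 1.48 × 3.7 = 2.081 m³/s
w_4 = (17.5 − 11.8)/2 = 2.85 m; q_4 = 0.28 × 1.40 × 2.85 = 1.117 m³/s
w_5 = (19.5 − 14.7)/2 = 2.4 m; q_5 = 0.37 × 1.68 × 2.4 = 1.492 m³/s
w_6 = (26.0 − 17.5)/2 = 4.25 m; q_6 = 0.27 × 1.44 × 4.25 = 1.652 m³/s
w_7 = (26.0 − 19.5)/2 = 3.25 m; q_7 = 0.14 × 0.45 × 3.25 = 0.2048 m³/s
Q = Σ qᵢ = 7.844 m³/s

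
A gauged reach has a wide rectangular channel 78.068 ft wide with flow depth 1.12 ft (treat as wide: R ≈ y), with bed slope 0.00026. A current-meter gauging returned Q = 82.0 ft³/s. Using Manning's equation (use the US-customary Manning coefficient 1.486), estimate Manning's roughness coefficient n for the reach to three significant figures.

A = b·y = 78.068 × 1.12 = 87.44 ft²
Wide channel: R ≈ y = 1.12 ft
n = (1.486/Q)·A·R^(2/3)·S^(1/2) = (1.486/82.0) × 87.44 × 1.078 × 0.01612 = 0.02755

0.0276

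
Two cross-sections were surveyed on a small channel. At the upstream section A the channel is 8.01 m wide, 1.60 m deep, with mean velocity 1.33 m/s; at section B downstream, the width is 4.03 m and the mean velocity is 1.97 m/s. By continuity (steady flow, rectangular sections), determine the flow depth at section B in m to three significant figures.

Q = A₁V₁ = (8.01×1.60) × 1.33 = 17.05 m³/s
d₂ = Q/(b₂ V₂) = 17.05/(4.03×1.97) = 2.147 m

2.15 m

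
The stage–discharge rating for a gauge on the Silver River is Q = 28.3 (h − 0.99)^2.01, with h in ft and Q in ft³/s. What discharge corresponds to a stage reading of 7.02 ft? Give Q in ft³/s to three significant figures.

1050 ft³/s

Q = 28.3 × (7.02 − 0.99)^2.01 = 28.3 × 6.03^2.01 = 1048 ft³/s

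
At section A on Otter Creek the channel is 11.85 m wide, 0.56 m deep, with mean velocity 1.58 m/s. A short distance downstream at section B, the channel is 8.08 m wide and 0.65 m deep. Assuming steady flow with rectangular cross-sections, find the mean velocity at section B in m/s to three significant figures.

Q = A₁V₁ = (11.85×0.56) × 1.58 = 10.48 m³/s
A₂ = 8.08 × 0.65 = 5.252 m²
V₂ = Q/A₂ = 10.48/5.252 = 1.996 m/s

2.00 m/s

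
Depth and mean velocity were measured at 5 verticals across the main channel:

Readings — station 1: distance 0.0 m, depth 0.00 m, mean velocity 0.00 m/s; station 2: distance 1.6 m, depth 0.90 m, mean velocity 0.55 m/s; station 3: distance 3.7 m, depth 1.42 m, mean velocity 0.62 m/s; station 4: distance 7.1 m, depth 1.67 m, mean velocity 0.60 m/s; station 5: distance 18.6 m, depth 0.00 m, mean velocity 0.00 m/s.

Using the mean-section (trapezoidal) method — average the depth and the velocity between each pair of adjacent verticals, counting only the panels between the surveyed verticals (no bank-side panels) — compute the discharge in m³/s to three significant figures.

7.71 m³/s

Panel 1-2: Δb = 1.6 m, d̄ = (0.00+0.90)/2 = 0.45, v̄ = (0.00+0.55)/2 = 0.275 → q = 1.6×0.45×0.275 = 0.1980 m³/s
Panel 2-3: Δb = 2.1 m, d̄ = (0.90+1.42)/2 = 1.16, v̄ = (0.55+0.62)/2 = 0.585 → q = 2.1×1.16×0.585 = 1.425 m³/s
Panel 3-4: Δb = 3.4 m, d̄ = (1.42+1.67)/2 = 1.545, v̄ = (0.62+0.60)/2 = 0.61 → q = 3.4×1.545×0.61 = 3.204 m³/s
Panel 4-5: Δb = 11.5 m, d̄ = (1.67+0.00)/2 = 0.835, v̄ = (0.60+0.00)/2 = 0.3 → q = 11.5×0.835×0.3 = 2.881 m³/s
Q = Σ q = 7.708 m³/s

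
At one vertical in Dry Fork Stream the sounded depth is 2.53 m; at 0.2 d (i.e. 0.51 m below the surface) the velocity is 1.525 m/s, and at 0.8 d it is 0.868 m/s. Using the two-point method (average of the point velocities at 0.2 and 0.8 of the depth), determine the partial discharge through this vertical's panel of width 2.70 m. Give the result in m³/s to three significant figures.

v̄ = (1.525 + 0.868) / 2 = 1.197 m/s
q = v̄ × d × w = 1.197 × 2.53 × 2.70 = 8.173 m³/s

8.17 m³/s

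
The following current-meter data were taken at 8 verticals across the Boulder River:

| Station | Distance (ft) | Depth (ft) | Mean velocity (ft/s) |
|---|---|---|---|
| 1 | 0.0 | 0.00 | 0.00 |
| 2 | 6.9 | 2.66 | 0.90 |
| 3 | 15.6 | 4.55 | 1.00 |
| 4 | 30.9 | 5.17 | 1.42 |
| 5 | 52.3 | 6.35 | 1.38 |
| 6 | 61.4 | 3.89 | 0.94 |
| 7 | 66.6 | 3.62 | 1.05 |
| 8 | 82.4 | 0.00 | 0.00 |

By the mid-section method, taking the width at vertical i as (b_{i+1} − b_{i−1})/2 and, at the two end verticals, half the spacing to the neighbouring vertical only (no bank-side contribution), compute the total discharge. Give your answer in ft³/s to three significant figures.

w_2 = (15.6 − 0.0)/2 = 7.8 ft; q_2 = 0.90 × 2.66 × 7.8 = 18.67 ft³/s
w_3 = (30.9 − 6.9)/2 = 12 ft; q_3 = 1.00 × 4.55 × 12 = 54.60 ft³/s
w_4 = (52.3 − 15.6)/2 = 18.35 ft; q_4 = 1.42 × 5.17 × 18.35 = 134.7 ft³/s
w_5 = (61.4 − 30.9)/2 = 15.25 ft; q_5 = 1.38 × 6.35 × 15.25 = 133.6 ft³/s
w_6 = (66.6 − 52.3)/2 = 7.15 ft; q_6 = 0.94 × 3.89 × 7.15 = 26.14 ft³/s
w_7 = (82.4 − 61.4)/2 = 10.5 ft; q_7 = 1.05 × 3.62 × 10.5 = 39.91 ft³/s
Stations 1, 8 contribute zero (depth or velocity is 0).
Q = Σ qᵢ = 407.7 ft³/s

408 ft³/s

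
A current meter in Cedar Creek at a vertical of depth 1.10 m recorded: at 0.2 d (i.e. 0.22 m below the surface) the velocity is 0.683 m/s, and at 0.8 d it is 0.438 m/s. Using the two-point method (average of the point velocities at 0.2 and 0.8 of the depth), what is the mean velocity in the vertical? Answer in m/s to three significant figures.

0.561 m/s

v̄ = (0.683 + 0.438) / 2 = 0.5605 m/s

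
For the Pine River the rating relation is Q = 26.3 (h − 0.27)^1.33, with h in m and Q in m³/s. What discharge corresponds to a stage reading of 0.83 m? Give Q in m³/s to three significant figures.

12.2 m³/s

Q = 26.3 × (0.83 − 0.27)^1.33 = 26.3 × 0.56^1.33 = 12.16 m³/s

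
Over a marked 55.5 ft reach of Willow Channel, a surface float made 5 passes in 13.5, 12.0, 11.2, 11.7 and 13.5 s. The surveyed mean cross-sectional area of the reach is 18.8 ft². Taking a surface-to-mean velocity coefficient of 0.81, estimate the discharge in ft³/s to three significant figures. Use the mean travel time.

68.3 ft³/s

t̄ = (13.5 + 12.0 + 11.2 + 11.7 + 13.5) / 5 = 12.38 s
v_surface = L / t̄ = 55.5 / 12.38 = 4.483 ft/s
v_mean = 0.81 × 4.483 = 3.631 ft/s
Q = A × v_mean = 18.8 × 3.631 = 68.27 ft³/s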